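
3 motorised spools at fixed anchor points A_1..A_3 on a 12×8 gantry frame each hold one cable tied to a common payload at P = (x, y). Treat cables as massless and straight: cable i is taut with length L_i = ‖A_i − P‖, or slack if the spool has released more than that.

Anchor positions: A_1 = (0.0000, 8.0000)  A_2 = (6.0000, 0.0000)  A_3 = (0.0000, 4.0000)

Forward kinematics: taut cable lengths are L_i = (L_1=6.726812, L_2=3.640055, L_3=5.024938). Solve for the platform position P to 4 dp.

expand ‖A_i−P‖²=L_i² and subtract eq 1 (q_i ≔ ‖A_i‖²−L_i²)
q_1 = 0.0000+64.0000−45.2500 = 18.7500
eq1−eq2 → [-12.0000  16.0000]·P = -4.0000
eq1−eq3 → [0.0000  8.0000]·P = 28.0000
2×2 solve → P = (5.0000, 3.5000)

(5.0000, 3.5000)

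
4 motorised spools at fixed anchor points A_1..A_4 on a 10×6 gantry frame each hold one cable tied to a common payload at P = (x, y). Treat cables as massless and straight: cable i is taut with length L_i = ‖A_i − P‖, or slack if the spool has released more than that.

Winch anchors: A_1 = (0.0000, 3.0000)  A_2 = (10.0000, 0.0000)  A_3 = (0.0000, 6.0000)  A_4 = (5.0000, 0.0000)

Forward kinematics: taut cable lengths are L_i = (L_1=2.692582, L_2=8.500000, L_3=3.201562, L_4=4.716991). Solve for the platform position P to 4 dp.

(2.5000, 4.0000)

circle eqns → linear via eq_j − eq_1; set c_j = A_j·A_j − L_j²
c_1 = 0.0000+9.0000−7.2500 = 1.7500
-20.0000·x + 6.0000·y = c_1−c_2 = -26.0000
0.0000·x − 6.0000·y = c_1−c_3 = -24.0000
-10.0000·x + 6.0000·y = c_1−c_4 = -1.0000
solve first two rows → x=2.5000, y=4.0000
check cable 4: ‖A_4−P‖² = 22.2500 ≈ L_4² = 22.2500 ✓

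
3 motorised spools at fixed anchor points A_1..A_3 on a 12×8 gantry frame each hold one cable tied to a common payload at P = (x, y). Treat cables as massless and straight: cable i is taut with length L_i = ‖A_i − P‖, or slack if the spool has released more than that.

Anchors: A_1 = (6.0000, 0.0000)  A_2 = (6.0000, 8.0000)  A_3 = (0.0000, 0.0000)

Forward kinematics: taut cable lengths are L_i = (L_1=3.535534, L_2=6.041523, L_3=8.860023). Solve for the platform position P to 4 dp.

each cable: (A_i−P)·(A_i−P) = L_i²; let k_i = ‖A_i‖²−L_i²
k_1 = 36.0000+0.0000−12.5000 = 23.5000
row 1: 0.0000x − 16.0000y = -40.0000  (k_2=63.5000)
row 2: 12.0000x + 0.0000y = 102.0000  (k_3=-78.5000)
Cramer on rows 1–2 → x = 8.5000, y = 2.5000

(8.5000, 2.5000)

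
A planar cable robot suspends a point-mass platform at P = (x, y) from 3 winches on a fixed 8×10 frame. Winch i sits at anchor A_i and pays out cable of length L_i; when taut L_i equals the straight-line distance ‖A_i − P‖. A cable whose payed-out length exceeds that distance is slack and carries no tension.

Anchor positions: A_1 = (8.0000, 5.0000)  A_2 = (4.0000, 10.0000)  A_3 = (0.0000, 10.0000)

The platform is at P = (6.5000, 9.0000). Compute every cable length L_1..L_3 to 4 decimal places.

(4.2720, 2.6926, 6.5765)

L_1: Δ = A_1−P = (1.5000, -4.0000) → ‖Δ‖ = √18.2500 = 4.2720
L_2: Δ = A_2−P = (-2.5000, 1.0000) → ‖Δ‖ = √7.2500 = 2.6926
L_3: Δ = A_3−P = (-6.5000, 1.0000) → ‖Δ‖ = √43.2500 = 6.5765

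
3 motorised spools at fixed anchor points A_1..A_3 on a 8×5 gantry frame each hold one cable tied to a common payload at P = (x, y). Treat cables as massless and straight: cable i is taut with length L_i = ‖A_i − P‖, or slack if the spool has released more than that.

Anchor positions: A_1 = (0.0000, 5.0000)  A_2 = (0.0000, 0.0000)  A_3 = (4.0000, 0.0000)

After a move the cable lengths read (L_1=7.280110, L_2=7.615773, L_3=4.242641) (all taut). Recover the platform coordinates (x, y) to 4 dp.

(7.0000, 3.0000)

each cable: (A_i−P)·(A_i−P) = L_i²; let c_i = ‖A_i‖²−L_i²
c_1 = 0.0000+25.0000−53.0000 = -28.0000
row 1: 0.0000x + 10.0000y = 30.0000  (c_2=-58.0000)
row 2: -8.0000x + 10.0000y = -26.0000  (c_3=-2.0000)
Cramer on rows 1–2 → x = 7.0000, y = 3.0000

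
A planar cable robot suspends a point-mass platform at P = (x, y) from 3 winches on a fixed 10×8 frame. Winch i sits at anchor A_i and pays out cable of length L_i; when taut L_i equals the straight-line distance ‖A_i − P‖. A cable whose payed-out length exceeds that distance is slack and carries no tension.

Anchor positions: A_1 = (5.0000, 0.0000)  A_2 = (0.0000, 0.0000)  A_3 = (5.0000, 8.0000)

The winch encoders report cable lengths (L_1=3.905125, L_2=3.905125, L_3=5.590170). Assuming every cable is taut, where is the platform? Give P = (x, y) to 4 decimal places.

circle eqns → linear via eq_j − eq_1; set c_j = A_j·A_j − L_j²
c_1 = 25.0000+0.0000−15.2500 = 9.7500
10.0000·x + 0.0000·y = c_1−c_2 = 25.0000
0.0000·x − 16.0000·y = c_1−c_3 = -48.0000
solve first two rows → x=2.5000, y=3.0000

(2.5000, 3.0000)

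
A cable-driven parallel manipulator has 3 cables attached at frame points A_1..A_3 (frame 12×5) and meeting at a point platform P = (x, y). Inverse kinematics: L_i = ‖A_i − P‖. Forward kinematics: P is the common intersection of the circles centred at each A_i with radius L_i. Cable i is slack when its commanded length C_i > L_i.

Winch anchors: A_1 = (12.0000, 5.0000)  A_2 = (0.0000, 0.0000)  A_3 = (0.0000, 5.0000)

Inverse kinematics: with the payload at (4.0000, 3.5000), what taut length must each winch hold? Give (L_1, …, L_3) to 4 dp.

L_1: Δ = A_1−P = (8.0000, 1.5000) → ‖Δ‖ = √66.2500 = 8.1394
L_2: Δ = A_2−P = (-4.0000, -3.5000) → ‖Δ‖ = √28.2500 = 5.3151
L_3: Δ = A_3−P = (-4.0000, 1.5000) → ‖Δ‖ = √18.2500 = 4.2720

(8.1394, 5.3151, 4.2720)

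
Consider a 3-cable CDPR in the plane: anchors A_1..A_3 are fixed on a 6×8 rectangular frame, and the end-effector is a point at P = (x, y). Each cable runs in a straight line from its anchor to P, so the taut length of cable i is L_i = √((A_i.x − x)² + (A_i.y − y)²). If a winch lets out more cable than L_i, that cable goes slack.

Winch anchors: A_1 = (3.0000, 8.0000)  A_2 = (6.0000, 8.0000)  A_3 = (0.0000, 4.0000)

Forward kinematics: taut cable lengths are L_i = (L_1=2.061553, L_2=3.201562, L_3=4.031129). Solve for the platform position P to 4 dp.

(3.5000, 6.0000)

each cable: (A_i−P)·(A_i−P) = L_i²; let c_i = ‖A_i‖²−L_i²
c_1 = 9.0000+64.0000−4.2500 = 68.7500
row 1: -6.0000x + 0.0000y = -21.0000  (c_2=89.7500)
row 2: 6.0000x + 8.0000y = 69.0000  (c_3=-0.2500)
Cramer on rows 1–2 → x = 3.5000, y = 6.0000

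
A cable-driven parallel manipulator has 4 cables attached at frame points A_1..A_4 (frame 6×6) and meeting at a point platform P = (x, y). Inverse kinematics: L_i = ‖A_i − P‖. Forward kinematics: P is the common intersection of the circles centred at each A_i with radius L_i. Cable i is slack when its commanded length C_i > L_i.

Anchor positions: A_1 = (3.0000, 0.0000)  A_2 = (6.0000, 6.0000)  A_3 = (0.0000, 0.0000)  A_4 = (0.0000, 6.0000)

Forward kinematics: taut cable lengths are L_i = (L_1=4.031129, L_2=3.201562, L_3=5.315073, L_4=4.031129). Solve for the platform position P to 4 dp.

(3.5000, 4.0000)

circle eqns → linear via eq_j − eq_1; set k_j = A_j·A_j − L_j²
k_1 = 9.0000+0.0000−16.2500 = -7.2500
-6.0000·x − 12.0000·y = k_1−k_2 = -69.0000
6.0000·x + 0.0000·y = k_1−k_3 = 21.0000
6.0000·x − 12.0000·y = k_1−k_4 = -27.0000
solve first two rows → x=3.5000, y=4.0000
check cable 4: ‖A_4−P‖² = 16.2500 ≈ L_4² = 16.2500 ✓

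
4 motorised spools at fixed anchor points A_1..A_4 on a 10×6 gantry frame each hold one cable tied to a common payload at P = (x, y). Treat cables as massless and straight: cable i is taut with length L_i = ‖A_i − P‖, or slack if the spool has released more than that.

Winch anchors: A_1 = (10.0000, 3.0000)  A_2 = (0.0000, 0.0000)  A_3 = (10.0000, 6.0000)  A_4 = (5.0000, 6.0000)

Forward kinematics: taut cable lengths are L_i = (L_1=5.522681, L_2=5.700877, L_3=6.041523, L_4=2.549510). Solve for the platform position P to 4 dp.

(4.5000, 3.5000)

each cable: (A_i−P)·(A_i−P) = L_i²; let q_i = ‖A_i‖²−L_i²
q_1 = 100.0000+9.0000−30.5000 = 78.5000
row 1: 20.0000x + 6.0000y = 111.0000  (q_2=-32.5000)
row 2: 0.0000x − 6.0000y = -21.0000  (q_3=99.5000)
row 3: 10.0000x − 6.0000y = 24.0000  (q_4=54.5000)
Cramer on rows 1–2 → x = 4.5000, y = 3.5000
check cable 4: ‖A_4−P‖² = 6.5000 ≈ L_4² = 6.5000 ✓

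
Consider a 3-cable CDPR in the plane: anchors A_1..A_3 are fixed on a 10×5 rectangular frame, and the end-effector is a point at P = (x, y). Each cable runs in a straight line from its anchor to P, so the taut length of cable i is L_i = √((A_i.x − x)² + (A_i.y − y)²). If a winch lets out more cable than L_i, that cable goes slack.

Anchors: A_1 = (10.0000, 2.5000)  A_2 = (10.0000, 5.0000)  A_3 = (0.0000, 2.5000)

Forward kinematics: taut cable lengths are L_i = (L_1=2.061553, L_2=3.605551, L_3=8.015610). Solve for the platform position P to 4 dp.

(8.0000, 2.0000)

circle eqns → linear via eq_j − eq_1; set k_j = A_j·A_j − L_j²
k_1 = 100.0000+6.2500−4.2500 = 102.0000
0.0000·x − 5.0000·y = k_1−k_2 = -10.0000
20.0000·x + 0.0000·y = k_1−k_3 = 160.0000
solve first two rows → x=8.0000, y=2.0000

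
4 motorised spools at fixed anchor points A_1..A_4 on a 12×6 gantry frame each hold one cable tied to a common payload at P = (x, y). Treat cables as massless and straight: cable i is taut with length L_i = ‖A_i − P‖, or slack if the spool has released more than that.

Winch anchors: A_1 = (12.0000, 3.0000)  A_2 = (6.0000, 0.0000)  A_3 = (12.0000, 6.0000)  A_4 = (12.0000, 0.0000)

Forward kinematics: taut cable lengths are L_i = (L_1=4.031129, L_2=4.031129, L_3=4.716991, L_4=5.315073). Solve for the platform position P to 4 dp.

each cable: (A_i−P)·(A_i−P) = L_i²; let c_i = ‖A_i‖²−L_i²
c_1 = 144.0000+9.0000−16.2500 = 136.7500
row 1: 12.0000x + 6.0000y = 117.0000  (c_2=19.7500)
row 2: 0.0000x − 6.0000y = -21.0000  (c_3=157.7500)
row 3: 0.0000x + 6.0000y = 21.0000  (c_4=115.7500)
Cramer on rows 1–2 → x = 8.0000, y = 3.5000
check cable 4: ‖A_4−P‖² = 28.2500 ≈ L_4² = 28.2500 ✓

(8.0000, 3.5000)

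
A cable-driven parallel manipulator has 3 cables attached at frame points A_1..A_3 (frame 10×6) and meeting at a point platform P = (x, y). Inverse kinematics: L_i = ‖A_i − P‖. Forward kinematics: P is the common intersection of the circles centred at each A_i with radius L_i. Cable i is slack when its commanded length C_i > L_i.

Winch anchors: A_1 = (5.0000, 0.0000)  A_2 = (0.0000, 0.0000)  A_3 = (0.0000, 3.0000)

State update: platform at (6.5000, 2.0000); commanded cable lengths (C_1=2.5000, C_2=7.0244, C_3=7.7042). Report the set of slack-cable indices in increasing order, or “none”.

2, 3

cable 1: √((-1.5000)²+(-2.0000)²)=2.5000, C_1=2.5000: taut
cable 2: √((-6.5000)²+(-2.0000)²)=6.8007, C_2=7.0244: slack
cable 3: √((-6.5000)²+(1.0000)²)=6.5765, C_3=7.7042: slack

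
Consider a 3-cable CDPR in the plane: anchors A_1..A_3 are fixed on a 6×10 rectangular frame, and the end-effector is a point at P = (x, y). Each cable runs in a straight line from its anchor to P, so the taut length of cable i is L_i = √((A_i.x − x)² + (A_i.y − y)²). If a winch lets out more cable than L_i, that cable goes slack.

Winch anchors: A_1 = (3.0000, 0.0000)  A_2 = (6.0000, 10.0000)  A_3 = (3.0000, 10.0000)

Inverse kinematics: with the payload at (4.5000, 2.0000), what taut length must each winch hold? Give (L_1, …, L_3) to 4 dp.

L_1 = √((3.0000−4.5000)² + (0.0000−2.0000)²) = 2.5000
L_2 = √((6.0000−4.5000)² + (10.0000−2.0000)²) = 8.1394
L_3 = √((3.0000−4.5000)² + (10.0000−2.0000)²) = 8.1394

(2.5000, 8.1394, 8.1394)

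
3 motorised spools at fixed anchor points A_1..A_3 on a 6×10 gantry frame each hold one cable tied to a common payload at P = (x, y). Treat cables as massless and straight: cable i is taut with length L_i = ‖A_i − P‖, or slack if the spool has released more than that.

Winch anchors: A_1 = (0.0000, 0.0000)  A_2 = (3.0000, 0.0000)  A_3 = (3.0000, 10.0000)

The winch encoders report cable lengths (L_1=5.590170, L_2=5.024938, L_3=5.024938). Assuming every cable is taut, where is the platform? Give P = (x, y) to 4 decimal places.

(2.5000, 5.0000)

each cable: (A_i−P)·(A_i−P) = L_i²; let c_i = ‖A_i‖²−L_i²
c_1 = 0.0000+0.0000−31.2500 = -31.2500
row 1: -6.0000x + 0.0000y = -15.0000  (c_2=-16.2500)
row 2: -6.0000x − 20.0000y = -115.0000  (c_3=83.7500)
Cramer on rows 1–2 → x = 2.5000, y = 5.0000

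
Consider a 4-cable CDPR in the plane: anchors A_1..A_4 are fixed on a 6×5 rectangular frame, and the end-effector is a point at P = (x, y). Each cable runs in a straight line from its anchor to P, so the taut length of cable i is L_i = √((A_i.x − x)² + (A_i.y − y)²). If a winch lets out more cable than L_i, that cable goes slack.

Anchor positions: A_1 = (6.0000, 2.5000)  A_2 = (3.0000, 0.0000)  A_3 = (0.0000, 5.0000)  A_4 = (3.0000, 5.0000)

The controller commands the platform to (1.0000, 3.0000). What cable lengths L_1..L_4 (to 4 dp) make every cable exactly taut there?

cable 1: Δx=5.0000, Δy=-0.5000; L_1 = √(Δx²+Δy²) = 5.0249
cable 2: Δx=2.0000, Δy=-3.0000; L_2 = √(Δx²+Δy²) = 3.6056
cable 3: Δx=-1.0000, Δy=2.0000; L_3 = √(Δx²+Δy²) = 2.2361
cable 4: Δx=2.0000, Δy=2.0000; L_4 = √(Δx²+Δy²) = 2.8284

(5.0249, 3.6056, 2.2361, 2.8284)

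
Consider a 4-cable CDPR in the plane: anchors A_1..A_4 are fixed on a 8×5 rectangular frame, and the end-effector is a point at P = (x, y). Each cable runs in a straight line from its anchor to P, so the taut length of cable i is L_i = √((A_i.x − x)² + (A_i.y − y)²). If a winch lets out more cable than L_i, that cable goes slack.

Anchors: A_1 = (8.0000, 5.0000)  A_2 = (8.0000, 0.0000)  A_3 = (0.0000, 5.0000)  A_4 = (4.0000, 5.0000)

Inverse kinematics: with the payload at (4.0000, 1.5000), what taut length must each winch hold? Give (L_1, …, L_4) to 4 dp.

cable 1: Δx=4.0000, Δy=3.5000; L_1 = √(Δx²+Δy²) = 5.3151
cable 2: Δx=4.0000, Δy=-1.5000; L_2 = √(Δx²+Δy²) = 4.2720
cable 3: Δx=-4.0000, Δy=3.5000; L_3 = √(Δx²+Δy²) = 5.3151
cable 4: Δx=0.0000, Δy=3.5000; L_4 = √(Δx²+Δy²) = 3.5000

(5.3151, 4.2720, 5.3151, 3.5000)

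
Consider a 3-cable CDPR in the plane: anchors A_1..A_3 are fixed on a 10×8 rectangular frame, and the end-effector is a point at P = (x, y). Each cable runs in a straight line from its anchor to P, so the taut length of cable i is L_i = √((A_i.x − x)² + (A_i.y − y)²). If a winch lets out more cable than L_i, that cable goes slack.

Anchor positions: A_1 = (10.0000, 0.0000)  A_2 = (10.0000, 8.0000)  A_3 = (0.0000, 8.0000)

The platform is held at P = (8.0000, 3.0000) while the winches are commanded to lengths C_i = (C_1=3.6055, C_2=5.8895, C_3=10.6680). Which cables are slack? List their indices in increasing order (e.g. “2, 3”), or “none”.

i=1: geometric 3.6056 vs commanded 3.6055 ⇒ taut
i=2: geometric 5.3852 vs commanded 5.8895 ⇒ slack
i=3: geometric 9.4340 vs commanded 10.6680 ⇒ slack

2, 3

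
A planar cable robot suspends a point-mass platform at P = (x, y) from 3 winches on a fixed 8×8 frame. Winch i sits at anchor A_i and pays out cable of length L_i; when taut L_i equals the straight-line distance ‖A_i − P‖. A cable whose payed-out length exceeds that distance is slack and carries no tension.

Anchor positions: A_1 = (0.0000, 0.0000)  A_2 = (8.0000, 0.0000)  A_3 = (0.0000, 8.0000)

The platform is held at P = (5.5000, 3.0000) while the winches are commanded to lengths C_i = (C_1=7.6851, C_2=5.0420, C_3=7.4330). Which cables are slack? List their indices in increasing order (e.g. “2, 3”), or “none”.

i=1: geometric 6.2650 vs commanded 7.6851 ⇒ slack
i=2: geometric 3.9051 vs commanded 5.0420 ⇒ slack
i=3: geometric 7.4330 vs commanded 7.4330 ⇒ taut

1, 2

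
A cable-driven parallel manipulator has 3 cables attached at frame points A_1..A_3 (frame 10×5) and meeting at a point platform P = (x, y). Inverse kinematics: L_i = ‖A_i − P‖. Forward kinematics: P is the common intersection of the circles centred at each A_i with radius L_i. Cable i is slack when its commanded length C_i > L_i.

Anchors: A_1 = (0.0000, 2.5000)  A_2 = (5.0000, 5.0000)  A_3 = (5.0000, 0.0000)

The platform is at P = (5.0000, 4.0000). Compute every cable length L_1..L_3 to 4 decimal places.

L_1: Δ = A_1−P = (-5.0000, -1.5000) → ‖Δ‖ = √27.2500 = 5.2202
L_2: Δ = A_2−P = (0.0000, 1.0000) → ‖Δ‖ = √1.0000 = 1.0000
L_3: Δ = A_3−P = (0.0000, -4.0000) → ‖Δ‖ = √16.0000 = 4.0000

(5.2202, 1.0000, 4.0000)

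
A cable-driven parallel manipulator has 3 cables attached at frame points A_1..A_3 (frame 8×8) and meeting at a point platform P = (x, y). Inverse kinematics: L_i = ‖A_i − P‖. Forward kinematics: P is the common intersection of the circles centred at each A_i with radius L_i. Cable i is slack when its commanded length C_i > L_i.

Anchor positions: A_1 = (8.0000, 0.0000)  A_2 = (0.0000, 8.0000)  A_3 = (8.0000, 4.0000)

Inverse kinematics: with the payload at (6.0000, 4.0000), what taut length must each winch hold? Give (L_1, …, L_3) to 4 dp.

L_1: Δ = A_1−P = (2.0000, -4.0000) → ‖Δ‖ = √20.0000 = 4.4721
L_2: Δ = A_2−P = (-6.0000, 4.0000) → ‖Δ‖ = √52.0000 = 7.2111
L_3: Δ = A_3−P = (2.0000, 0.0000) → ‖Δ‖ = √4.0000 = 2.0000

(4.4721, 7.2111, 2.0000)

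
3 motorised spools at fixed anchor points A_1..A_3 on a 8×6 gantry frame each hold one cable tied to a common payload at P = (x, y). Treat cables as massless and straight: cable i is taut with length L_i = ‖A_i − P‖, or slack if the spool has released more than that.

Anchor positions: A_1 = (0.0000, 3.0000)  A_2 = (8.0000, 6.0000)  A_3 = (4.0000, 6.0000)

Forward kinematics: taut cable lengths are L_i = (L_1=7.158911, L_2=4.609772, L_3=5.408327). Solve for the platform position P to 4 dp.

circle eqns → linear via eq_j − eq_1; set q_j = A_j·A_j − L_j²
q_1 = 0.0000+9.0000−51.2500 = -42.2500
-16.0000·x − 6.0000·y = q_1−q_2 = -121.0000
-8.0000·x − 6.0000·y = q_1−q_3 = -65.0000
solve first two rows → x=7.0000, y=1.5000

(7.0000, 1.5000)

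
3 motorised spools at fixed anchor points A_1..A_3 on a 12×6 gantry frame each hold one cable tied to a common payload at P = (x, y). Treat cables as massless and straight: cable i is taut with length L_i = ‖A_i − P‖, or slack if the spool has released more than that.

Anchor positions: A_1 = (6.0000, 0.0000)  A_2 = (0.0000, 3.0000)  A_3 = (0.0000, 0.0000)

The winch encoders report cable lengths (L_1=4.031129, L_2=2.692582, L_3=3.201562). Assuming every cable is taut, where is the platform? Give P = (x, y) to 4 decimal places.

(2.5000, 2.0000)

each cable: (A_i−P)·(A_i−P) = L_i²; let k_i = ‖A_i‖²−L_i²
k_1 = 36.0000+0.0000−16.2500 = 19.7500
row 1: 12.0000x − 6.0000y = 18.0000  (k_2=1.7500)
row 2: 12.0000x + 0.0000y = 30.0000  (k_3=-10.2500)
Cramer on rows 1–2 → x = 2.5000, y = 2.0000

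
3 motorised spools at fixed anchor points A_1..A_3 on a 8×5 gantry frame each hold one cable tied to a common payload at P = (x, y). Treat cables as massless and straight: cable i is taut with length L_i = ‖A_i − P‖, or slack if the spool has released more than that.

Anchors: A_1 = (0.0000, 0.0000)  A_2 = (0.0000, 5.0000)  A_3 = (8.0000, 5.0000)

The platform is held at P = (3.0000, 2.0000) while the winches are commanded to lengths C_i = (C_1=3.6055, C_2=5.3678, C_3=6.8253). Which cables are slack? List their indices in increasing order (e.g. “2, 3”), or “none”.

2, 3

i=1: geometric 3.6056 vs commanded 3.6055 ⇒ taut
i=2: geometric 4.2426 vs commanded 5.3678 ⇒ slack
i=3: geometric 5.8310 vs commanded 6.8253 ⇒ slack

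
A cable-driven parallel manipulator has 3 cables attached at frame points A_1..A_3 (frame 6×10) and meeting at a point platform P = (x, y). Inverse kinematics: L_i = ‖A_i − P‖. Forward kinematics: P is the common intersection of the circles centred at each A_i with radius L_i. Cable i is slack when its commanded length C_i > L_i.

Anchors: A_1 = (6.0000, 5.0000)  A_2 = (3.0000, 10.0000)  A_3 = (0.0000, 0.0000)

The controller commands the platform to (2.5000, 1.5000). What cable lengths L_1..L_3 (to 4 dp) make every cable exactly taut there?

(4.9497, 8.5147, 2.9155)

L_1 = √((6.0000−2.5000)² + (5.0000−1.5000)²) = 4.9497
L_2 = √((3.0000−2.5000)² + (10.0000−1.5000)²) = 8.5147
L_3 = √((0.0000−2.5000)² + (0.0000−1.5000)²) = 2.9155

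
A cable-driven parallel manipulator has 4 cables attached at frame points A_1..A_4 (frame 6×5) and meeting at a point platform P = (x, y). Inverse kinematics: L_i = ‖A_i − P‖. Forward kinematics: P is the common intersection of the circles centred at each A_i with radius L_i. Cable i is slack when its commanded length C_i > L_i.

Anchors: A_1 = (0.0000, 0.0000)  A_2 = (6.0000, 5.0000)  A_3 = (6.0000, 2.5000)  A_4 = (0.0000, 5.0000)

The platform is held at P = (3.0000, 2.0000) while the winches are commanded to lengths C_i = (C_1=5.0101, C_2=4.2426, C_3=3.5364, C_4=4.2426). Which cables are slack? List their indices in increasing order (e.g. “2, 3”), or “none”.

i=1: geometric 3.6056 vs commanded 5.0101 ⇒ slack
i=2: geometric 4.2426 vs commanded 4.2426 ⇒ taut
i=3: geometric 3.0414 vs commanded 3.5364 ⇒ slack
i=4: geometric 4.2426 vs commanded 4.2426 ⇒ taut

1, 3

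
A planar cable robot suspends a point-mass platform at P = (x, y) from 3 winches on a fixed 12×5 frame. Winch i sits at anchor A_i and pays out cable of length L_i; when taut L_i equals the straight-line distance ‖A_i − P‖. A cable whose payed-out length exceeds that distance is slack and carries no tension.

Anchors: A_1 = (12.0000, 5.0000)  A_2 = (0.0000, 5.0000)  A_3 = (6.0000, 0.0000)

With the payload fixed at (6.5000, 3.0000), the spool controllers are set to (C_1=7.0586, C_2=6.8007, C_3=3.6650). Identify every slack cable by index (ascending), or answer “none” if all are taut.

cable 1: L_1 = ‖A_1−P‖ = 5.8523;  C_1 = 7.0586 → slack
cable 2: L_2 = ‖A_2−P‖ = 6.8007;  C_2 = 6.8007 → taut
cable 3: L_3 = ‖A_3−P‖ = 3.0414;  C_3 = 3.6650 → slack

1, 3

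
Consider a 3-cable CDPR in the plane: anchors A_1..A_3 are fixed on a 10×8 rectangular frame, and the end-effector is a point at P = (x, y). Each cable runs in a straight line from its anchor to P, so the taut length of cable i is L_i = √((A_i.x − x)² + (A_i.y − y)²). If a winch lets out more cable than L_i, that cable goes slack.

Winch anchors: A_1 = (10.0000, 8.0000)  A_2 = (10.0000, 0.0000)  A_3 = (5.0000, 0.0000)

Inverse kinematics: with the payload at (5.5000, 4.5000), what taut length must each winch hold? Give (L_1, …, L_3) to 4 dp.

(5.7009, 6.3640, 4.5277)

cable 1: Δx=4.5000, Δy=3.5000; L_1 = √(Δx²+Δy²) = 5.7009
cable 2: Δx=4.5000, Δy=-4.5000; L_2 = √(Δx²+Δy²) = 6.3640
cable 3: Δx=-0.5000, Δy=-4.5000; L_3 = √(Δx²+Δy²) = 4.5277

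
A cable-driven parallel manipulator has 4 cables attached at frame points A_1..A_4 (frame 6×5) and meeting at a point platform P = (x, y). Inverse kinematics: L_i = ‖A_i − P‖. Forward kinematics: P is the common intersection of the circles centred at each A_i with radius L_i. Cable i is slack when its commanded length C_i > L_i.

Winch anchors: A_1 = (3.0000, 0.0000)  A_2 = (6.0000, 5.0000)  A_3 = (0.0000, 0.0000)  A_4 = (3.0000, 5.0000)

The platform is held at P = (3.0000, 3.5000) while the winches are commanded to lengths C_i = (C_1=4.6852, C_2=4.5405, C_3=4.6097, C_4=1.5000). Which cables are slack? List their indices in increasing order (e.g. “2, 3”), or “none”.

cable 1: L_1 = ‖A_1−P‖ = 3.5000;  C_1 = 4.6852 → slack
cable 2: L_2 = ‖A_2−P‖ = 3.3541;  C_2 = 4.5405 → slack
cable 3: L_3 = ‖A_3−P‖ = 4.6098;  C_3 = 4.6097 → taut
cable 4: L_4 = ‖A_4−P‖ = 1.5000;  C_4 = 1.5000 → taut

1, 2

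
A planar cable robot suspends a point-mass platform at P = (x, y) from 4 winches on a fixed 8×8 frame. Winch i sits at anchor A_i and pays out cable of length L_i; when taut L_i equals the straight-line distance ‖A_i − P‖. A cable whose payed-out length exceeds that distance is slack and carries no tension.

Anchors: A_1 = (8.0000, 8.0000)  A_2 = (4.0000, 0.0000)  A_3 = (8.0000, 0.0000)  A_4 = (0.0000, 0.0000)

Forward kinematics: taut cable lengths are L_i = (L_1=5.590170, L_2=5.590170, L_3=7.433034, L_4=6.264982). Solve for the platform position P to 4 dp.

expand ‖A_i−P‖²=L_i² and subtract eq 1 (k_i ≔ ‖A_i‖²−L_i²)
k_1 = 64.0000+64.0000−31.2500 = 96.7500
eq1−eq2 → [8.0000  16.0000]·P = 112.0000
eq1−eq3 → [0.0000  16.0000]·P = 88.0000
eq1−eq4 → [16.0000  16.0000]·P = 136.0000
2×2 solve → P = (3.0000, 5.5000)
check cable 4: ‖A_4−P‖² = 39.2500 ≈ L_4² = 39.2500 ✓

(3.0000, 5.5000)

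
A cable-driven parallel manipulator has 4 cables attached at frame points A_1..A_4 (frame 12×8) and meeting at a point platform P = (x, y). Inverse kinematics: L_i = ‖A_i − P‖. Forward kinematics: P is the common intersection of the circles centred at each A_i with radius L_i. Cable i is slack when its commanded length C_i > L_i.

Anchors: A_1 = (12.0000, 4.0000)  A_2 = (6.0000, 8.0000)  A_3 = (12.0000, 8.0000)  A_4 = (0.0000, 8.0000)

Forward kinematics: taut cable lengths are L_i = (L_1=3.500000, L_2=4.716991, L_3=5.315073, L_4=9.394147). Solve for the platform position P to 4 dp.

expand ‖A_i−P‖²=L_i² and subtract eq 1 (q_i ≔ ‖A_i‖²−L_i²)
q_1 = 144.0000+16.0000−12.2500 = 147.7500
eq1−eq2 → [12.0000  -8.0000]·P = 70.0000
eq1−eq3 → [0.0000  -8.0000]·P = -32.0000
eq1−eq4 → [24.0000  -8.0000]·P = 172.0000
2×2 solve → P = (8.5000, 4.0000)
check cable 4: ‖A_4−P‖² = 88.2500 ≈ L_4² = 88.2500 ✓

(8.5000, 4.0000)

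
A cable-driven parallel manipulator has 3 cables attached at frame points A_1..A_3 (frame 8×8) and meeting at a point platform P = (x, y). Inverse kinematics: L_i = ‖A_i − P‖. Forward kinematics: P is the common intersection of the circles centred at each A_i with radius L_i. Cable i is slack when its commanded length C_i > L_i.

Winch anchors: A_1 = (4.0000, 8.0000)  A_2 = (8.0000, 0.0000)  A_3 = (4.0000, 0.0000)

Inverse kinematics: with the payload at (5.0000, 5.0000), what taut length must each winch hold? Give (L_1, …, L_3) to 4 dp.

cable 1: Δx=-1.0000, Δy=3.0000; L_1 = √(Δx²+Δy²) = 3.1623
cable 2: Δx=3.0000, Δy=-5.0000; L_2 = √(Δx²+Δy²) = 5.8310
cable 3: Δx=-1.0000, Δy=-5.0000; L_3 = √(Δx²+Δy²) = 5.0990

(3.1623, 5.8310, 5.0990)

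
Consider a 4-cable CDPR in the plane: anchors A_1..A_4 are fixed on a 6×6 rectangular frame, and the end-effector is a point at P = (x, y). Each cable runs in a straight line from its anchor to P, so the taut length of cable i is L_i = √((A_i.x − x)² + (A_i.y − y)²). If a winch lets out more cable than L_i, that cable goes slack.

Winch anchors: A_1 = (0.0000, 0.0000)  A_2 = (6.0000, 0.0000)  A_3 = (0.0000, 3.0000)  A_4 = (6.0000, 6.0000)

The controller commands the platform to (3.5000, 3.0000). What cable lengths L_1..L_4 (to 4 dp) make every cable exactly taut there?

cable 1: Δx=-3.5000, Δy=-3.0000; L_1 = √(Δx²+Δy²) = 4.6098
cable 2: Δx=2.5000, Δy=-3.0000; L_2 = √(Δx²+Δy²) = 3.9051
cable 3: Δx=-3.5000, Δy=0.0000; L_3 = √(Δx²+Δy²) = 3.5000
cable 4: Δx=2.5000, Δy=3.0000; L_4 = √(Δx²+Δy²) = 3.9051

(4.6098, 3.9051, 3.5000, 3.9051)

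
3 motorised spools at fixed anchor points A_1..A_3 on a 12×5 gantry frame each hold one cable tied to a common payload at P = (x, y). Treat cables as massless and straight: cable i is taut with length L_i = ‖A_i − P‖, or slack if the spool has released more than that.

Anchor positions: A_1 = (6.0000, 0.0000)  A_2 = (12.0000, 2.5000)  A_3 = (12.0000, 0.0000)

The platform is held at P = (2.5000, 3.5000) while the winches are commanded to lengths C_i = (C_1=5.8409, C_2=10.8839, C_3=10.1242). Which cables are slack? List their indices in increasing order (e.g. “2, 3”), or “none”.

cable 1: L_1 = ‖A_1−P‖ = 4.9497;  C_1 = 5.8409 → slack
cable 2: L_2 = ‖A_2−P‖ = 9.5525;  C_2 = 10.8839 → slack
cable 3: L_3 = ‖A_3−P‖ = 10.1242;  C_3 = 10.1242 → taut

1, 2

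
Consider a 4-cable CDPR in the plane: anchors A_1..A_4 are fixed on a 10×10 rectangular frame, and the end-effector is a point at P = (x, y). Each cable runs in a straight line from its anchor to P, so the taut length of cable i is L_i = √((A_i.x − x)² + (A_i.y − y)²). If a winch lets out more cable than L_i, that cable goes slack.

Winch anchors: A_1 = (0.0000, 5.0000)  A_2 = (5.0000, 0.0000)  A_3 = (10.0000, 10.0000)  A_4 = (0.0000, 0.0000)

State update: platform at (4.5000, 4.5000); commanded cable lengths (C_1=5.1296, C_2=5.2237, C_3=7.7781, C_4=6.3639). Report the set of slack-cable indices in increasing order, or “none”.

1, 2

cable 1: √((-4.5000)²+(0.5000)²)=4.5277, C_1=5.1296: slack
cable 2: √((0.5000)²+(-4.5000)²)=4.5277, C_2=5.2237: slack
cable 3: √((5.5000)²+(5.5000)²)=7.7782, C_3=7.7781: taut
cable 4: √((-4.5000)²+(-4.5000)²)=6.3640, C_4=6.3639: taut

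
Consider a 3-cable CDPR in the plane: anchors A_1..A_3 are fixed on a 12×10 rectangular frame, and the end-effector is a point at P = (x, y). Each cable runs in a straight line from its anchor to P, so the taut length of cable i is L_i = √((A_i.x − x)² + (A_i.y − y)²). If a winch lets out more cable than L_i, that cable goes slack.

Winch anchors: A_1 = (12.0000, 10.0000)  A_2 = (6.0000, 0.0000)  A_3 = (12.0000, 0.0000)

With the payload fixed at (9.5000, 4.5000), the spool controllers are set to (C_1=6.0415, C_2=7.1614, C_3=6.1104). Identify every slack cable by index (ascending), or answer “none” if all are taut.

2, 3

cable 1: L_1 = ‖A_1−P‖ = 6.0415;  C_1 = 6.0415 → taut
cable 2: L_2 = ‖A_2−P‖ = 5.7009;  C_2 = 7.1614 → slack
cable 3: L_3 = ‖A_3−P‖ = 5.1478;  C_3 = 6.1104 → slack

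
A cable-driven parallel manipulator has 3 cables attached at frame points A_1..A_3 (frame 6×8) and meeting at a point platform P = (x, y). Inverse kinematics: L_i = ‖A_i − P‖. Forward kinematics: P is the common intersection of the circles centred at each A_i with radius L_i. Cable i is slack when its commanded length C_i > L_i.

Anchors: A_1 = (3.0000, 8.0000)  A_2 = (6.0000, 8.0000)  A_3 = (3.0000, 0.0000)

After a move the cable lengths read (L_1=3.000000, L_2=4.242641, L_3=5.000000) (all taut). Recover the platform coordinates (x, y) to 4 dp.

(3.0000, 5.0000)

circle eqns → linear via eq_j − eq_1; set k_j = A_j·A_j − L_j²
k_1 = 9.0000+64.0000−9.0000 = 64.0000
-6.0000·x + 0.0000·y = k_1−k_2 = -18.0000
0.0000·x + 16.0000·y = k_1−k_3 = 80.0000
solve first two rows → x=3.0000, y=5.0000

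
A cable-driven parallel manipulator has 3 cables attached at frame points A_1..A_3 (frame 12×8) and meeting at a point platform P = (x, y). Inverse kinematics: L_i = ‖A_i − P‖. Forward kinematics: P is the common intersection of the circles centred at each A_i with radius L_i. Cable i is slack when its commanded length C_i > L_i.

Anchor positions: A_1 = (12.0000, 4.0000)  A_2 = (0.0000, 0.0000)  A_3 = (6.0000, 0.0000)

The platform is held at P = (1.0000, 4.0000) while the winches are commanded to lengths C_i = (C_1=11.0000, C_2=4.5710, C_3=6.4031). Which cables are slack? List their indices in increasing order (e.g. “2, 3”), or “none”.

i=1: geometric 11.0000 vs commanded 11.0000 ⇒ taut
i=2: geometric 4.1231 vs commanded 4.5710 ⇒ slack
i=3: geometric 6.4031 vs commanded 6.4031 ⇒ taut

2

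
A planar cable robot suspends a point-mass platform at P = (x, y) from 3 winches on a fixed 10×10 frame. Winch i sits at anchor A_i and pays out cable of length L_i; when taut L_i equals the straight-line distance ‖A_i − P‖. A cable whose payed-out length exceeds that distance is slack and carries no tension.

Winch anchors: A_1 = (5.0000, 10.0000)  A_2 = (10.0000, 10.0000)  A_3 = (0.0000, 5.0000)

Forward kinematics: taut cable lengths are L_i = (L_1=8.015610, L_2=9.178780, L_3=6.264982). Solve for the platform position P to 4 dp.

(5.5000, 2.0000)

each cable: (A_i−P)·(A_i−P) = L_i²; let q_i = ‖A_i‖²−L_i²
q_1 = 25.0000+100.0000−64.2500 = 60.7500
row 1: -10.0000x + 0.0000y = -55.0000  (q_2=115.7500)
row 2: 10.0000x + 10.0000y = 75.0000  (q_3=-14.2500)
Cramer on rows 1–2 → x = 5.5000, y = 2.0000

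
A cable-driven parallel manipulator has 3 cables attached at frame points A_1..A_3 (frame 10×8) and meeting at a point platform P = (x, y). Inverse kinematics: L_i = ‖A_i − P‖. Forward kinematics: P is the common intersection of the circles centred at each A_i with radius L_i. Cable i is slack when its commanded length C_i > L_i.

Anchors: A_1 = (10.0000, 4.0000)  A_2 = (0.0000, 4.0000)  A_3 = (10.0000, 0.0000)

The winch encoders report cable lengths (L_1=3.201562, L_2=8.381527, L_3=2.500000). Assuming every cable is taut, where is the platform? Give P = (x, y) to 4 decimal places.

(8.0000, 1.5000)

expand ‖A_i−P‖²=L_i² and subtract eq 1 (q_i ≔ ‖A_i‖²−L_i²)
q_1 = 100.0000+16.0000−10.2500 = 105.7500
eq1−eq2 → [20.0000  0.0000]·P = 160.0000
eq1−eq3 → [0.0000  8.0000]·P = 12.0000
2×2 solve → P = (8.0000, 1.5000)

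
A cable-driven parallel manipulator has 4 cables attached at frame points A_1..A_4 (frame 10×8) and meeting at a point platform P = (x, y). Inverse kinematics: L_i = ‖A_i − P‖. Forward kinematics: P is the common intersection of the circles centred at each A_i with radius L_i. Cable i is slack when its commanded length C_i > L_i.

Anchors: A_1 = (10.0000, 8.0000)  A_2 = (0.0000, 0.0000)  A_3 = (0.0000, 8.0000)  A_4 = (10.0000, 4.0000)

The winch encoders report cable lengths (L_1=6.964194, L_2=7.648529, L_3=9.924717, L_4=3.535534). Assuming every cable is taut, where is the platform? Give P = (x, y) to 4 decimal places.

each cable: (A_i−P)·(A_i−P) = L_i²; let k_i = ‖A_i‖²−L_i²
k_1 = 100.0000+64.0000−48.5000 = 115.5000
row 1: 20.0000x + 16.0000y = 174.0000  (k_2=-58.5000)
row 2: 20.0000x + 0.0000y = 150.0000  (k_3=-34.5000)
row 3: 0.0000x + 8.0000y = 12.0000  (k_4=103.5000)
Cramer on rows 1–2 → x = 7.5000, y = 1.5000
check cable 4: ‖A_4−P‖² = 12.5000 ≈ L_4² = 12.5000 ✓

(7.5000, 1.5000)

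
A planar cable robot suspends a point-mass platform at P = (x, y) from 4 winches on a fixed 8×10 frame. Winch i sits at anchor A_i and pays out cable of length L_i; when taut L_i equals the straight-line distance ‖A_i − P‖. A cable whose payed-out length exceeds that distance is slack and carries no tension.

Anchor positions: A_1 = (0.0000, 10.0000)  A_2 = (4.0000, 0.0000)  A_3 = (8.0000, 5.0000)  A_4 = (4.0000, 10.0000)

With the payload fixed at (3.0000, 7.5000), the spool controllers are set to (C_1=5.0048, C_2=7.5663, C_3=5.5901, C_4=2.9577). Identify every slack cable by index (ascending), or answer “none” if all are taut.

1, 4

cable 1: √((-3.0000)²+(2.5000)²)=3.9051, C_1=5.0048: slack
cable 2: √((1.0000)²+(-7.5000)²)=7.5664, C_2=7.5663: taut
cable 3: √((5.0000)²+(-2.5000)²)=5.5902, C_3=5.5901: taut
cable 4: √((1.0000)²+(2.5000)²)=2.6926, C_4=2.9577: slack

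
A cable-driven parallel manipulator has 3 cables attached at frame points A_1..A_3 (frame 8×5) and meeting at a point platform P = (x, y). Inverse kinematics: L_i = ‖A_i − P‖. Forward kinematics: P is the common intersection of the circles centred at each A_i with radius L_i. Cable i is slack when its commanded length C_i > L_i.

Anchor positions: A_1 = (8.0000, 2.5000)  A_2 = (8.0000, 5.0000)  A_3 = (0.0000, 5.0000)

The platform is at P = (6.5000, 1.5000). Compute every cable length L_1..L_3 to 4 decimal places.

(1.8028, 3.8079, 7.3824)

L_1: Δ = A_1−P = (1.5000, 1.0000) → ‖Δ‖ = √3.2500 = 1.8028
L_2: Δ = A_2−P = (1.5000, 3.5000) → ‖Δ‖ = √14.5000 = 3.8079
L_3: Δ = A_3−P = (-6.5000, 3.5000) → ‖Δ‖ = √54.5000 = 7.3824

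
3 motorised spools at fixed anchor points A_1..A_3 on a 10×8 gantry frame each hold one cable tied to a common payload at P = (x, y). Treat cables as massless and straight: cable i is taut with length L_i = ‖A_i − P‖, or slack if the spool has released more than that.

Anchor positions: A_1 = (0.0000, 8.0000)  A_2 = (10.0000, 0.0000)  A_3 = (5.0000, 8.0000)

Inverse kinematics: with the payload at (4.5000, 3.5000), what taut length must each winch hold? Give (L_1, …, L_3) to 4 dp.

(6.3640, 6.5192, 4.5277)

cable 1: Δx=-4.5000, Δy=4.5000; L_1 = √(Δx²+Δy²) = 6.3640
cable 2: Δx=5.5000, Δy=-3.5000; L_2 = √(Δx²+Δy²) = 6.5192
cable 3: Δx=0.5000, Δy=4.5000; L_3 = √(Δx²+Δy²) = 4.5277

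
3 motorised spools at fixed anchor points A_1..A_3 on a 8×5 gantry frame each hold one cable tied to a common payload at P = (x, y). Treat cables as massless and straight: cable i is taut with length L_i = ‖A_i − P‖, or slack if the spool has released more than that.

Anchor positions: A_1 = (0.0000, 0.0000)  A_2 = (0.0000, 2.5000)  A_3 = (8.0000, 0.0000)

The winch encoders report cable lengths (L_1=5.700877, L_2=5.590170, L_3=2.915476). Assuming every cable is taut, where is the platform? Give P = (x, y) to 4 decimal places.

expand ‖A_i−P‖²=L_i² and subtract eq 1 (q_i ≔ ‖A_i‖²−L_i²)
q_1 = 0.0000+0.0000−32.5000 = -32.5000
eq1−eq2 → [0.0000  -5.0000]·P = -7.5000
eq1−eq3 → [-16.0000  0.0000]·P = -88.0000
2×2 solve → P = (5.5000, 1.5000)

(5.5000, 1.5000)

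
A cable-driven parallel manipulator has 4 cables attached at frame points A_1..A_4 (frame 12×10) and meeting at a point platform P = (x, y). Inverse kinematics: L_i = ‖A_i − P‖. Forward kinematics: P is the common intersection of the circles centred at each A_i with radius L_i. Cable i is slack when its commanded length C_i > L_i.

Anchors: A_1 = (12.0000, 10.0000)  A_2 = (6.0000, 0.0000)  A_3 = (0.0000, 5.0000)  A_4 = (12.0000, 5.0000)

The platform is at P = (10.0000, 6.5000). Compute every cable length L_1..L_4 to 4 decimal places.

L_1 = √((12.0000−10.0000)² + (10.0000−6.5000)²) = 4.0311
L_2 = √((6.0000−10.0000)² + (0.0000−6.5000)²) = 7.6322
L_3 = √((0.0000−10.0000)² + (5.0000−6.5000)²) = 10.1119
L_4 = √((12.0000−10.0000)² + (5.0000−6.5000)²) = 2.5000

(4.0311, 7.6322, 10.1119, 2.5000)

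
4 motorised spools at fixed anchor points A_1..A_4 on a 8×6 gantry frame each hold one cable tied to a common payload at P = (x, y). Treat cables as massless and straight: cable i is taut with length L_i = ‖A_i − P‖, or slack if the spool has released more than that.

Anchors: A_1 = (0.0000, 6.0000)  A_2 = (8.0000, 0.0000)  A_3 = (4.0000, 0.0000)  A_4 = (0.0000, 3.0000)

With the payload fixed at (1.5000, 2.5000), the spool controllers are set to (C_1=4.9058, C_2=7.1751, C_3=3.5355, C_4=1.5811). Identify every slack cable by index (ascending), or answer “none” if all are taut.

i=1: geometric 3.8079 vs commanded 4.9058 ⇒ slack
i=2: geometric 6.9642 vs commanded 7.1751 ⇒ slack
i=3: geometric 3.5355 vs commanded 3.5355 ⇒ taut
i=4: geometric 1.5811 vs commanded 1.5811 ⇒ taut

1, 2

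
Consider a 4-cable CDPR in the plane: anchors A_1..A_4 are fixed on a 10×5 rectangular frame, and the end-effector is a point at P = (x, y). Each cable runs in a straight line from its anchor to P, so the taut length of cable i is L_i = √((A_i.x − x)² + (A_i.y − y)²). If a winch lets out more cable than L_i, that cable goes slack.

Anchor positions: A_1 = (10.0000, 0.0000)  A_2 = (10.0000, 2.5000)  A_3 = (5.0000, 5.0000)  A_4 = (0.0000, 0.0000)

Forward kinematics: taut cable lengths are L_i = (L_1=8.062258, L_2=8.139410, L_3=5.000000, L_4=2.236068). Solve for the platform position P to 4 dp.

circle eqns → linear via eq_j − eq_1; set q_j = A_j·A_j − L_j²
q_1 = 100.0000+0.0000−65.0000 = 35.0000
0.0000·x − 5.0000·y = q_1−q_2 = -5.0000
10.0000·x − 10.0000·y = q_1−q_3 = 10.0000
20.0000·x + 0.0000·y = q_1−q_4 = 40.0000
solve first two rows → x=2.0000, y=1.0000
check cable 4: ‖A_4−P‖² = 5.0000 ≈ L_4² = 5.0000 ✓

(2.0000, 1.0000)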